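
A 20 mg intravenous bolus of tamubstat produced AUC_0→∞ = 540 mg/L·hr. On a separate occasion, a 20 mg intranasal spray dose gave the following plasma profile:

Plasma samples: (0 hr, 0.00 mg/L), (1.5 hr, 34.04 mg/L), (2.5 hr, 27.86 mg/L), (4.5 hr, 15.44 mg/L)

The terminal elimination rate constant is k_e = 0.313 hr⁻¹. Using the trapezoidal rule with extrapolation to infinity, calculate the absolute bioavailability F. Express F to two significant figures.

F = 0.28

Trapezoidal AUC_0→4.5 (intranasal spray):
  [0→1.5]: (0.00+34.04)/2 × 1.5 = 25.53
  [1.5→2.5]: (34.04+27.86)/2 × 1 = 30.95
  [2.5→4.5]: (27.86+15.44)/2 × 2 = 43.3
  Sum = 99.78 mg/L·hr
Tail: C_last/k_e = 15.44/0.313 = 49.329
AUC_0→∞ (intranasal spray) = 99.78 + 49.329 = 149.109 mg/L·hr
F = (AUC_ev/D_ev)/(AUC_iv/D_iv) = (149.109/20)/(540/20) = 7.45545/27 = 0.2761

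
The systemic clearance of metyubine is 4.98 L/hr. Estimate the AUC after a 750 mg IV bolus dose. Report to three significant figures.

AUC = 151 mg/L·hr

AUC_0→∞ = Dose_iv / CL
        = 750 / 4.98 = 150.602 mg/L·hr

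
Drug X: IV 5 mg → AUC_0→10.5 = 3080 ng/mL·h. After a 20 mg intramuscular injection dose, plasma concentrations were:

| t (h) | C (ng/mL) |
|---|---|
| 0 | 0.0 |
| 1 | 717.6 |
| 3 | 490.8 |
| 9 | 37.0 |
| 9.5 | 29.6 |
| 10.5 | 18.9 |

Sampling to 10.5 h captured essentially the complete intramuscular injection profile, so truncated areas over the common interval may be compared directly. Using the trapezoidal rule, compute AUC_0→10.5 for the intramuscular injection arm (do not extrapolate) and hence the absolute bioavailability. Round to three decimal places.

Trapezoidal AUC_0→10.5 (intramuscular injection):
  [0→1]: (0.0+717.6)/2 × 1 = 358.8
  [1→3]: (717.6+490.8)/2 × 2 = 1208.4
  [3→9]: (490.8+37.0)/2 × 6 = 1583.4
  [9→9.5]: (37.0+29.6)/2 × 0.5 = 16.65
  [9.5→10.5]: (29.6+18.9)/2 × 1 = 24.25
  Sum = 3191.5 ng/mL·h
F = (AUC_ev/D_ev)/(AUC_iv/D_iv) = (3191.5/20)/(3080/5) = 159.575/616 = 0.2591

F = 0.259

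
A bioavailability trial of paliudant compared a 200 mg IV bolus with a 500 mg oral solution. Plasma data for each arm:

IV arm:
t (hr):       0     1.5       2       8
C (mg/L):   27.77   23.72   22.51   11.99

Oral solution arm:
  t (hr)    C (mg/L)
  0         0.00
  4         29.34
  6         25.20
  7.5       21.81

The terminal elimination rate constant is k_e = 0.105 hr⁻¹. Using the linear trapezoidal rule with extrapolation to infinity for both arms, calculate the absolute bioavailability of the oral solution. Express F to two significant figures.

Trapezoidal AUC_0→8 (IV):
  [0→1.5]: (27.77+23.72)/2 × 1.5 = 38.6175
  [1.5→2]: (23.72+22.51)/2 × 0.5 = 11.5575
  [2→8]: (22.51+11.99)/2 × 6 = 103.5
  Sum = 153.675 mg/L·hr
IV tail: 11.99/0.105 = 114.190; AUC_iv,0→∞ = 153.675 + 114.190 = 267.865 mg/L·hr
Trapezoidal AUC_0→7.5 (oral solution):
  [0→4]: (0.00+29.34)/2 × 4 = 58.68
  [4→6]: (29.34+25.20)/2 × 2 = 54.54
  [6→7.5]: (25.20+21.81)/2 × 1.5 = 35.2575
  Sum = 148.4775 mg/L·hr
oral solution tail: 21.81/0.105 = 207.714; AUC_ev,0→∞ = 148.4775 + 207.714 = 356.1915 mg/L·hr
F = (AUC_ev/D_ev)/(AUC_iv/D_iv) = (356.1915/500)/(267.865/200) = 0.712383/1.339325 = 0.5319

F = 0.53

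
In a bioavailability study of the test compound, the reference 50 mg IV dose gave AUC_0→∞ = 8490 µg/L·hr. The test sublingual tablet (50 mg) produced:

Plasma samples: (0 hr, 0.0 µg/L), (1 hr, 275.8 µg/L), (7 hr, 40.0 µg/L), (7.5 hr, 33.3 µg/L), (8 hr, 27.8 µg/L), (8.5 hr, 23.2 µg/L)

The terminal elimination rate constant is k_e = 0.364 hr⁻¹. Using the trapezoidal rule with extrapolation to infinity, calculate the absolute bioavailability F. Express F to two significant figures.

F = 0.14

Trapezoidal AUC_0→8.5 (sublingual tablet):
  [0→1]: (0.0+275.8)/2 × 1 = 137.9
  [1→7]: (275.8+40.0)/2 × 6 = 947.4
  [7→7.5]: (40.0+33.3)/2 × 0.5 = 18.325
  [7.5→8]: (33.3+27.8)/2 × 0.5 = 15.275
  [8→8.5]: (27.8+23.2)/2 × 0.5 = 12.75
  Sum = 1131.65 µg/L·hr
Tail: C_last/k_e = 23.2/0.364 = 63.736
AUC_0→∞ (sublingual tablet) = 1131.65 + 63.736 = 1195.386 µg/L·hr
F = (AUC_ev/D_ev)/(AUC_iv/D_iv) = (1195.386/50)/(8490/50) = 23.90772/169.8 = 0.1408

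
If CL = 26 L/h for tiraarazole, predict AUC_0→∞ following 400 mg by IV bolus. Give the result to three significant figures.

AUC_0→∞ = Dose_iv / CL
        = 400 / 26 = 15.3846 mg/L·h

AUC = 15.4 mg/L·h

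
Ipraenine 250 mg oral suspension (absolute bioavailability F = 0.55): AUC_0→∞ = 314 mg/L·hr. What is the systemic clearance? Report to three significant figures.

CL = 0.438 L/hr

CL = F × Dose / AUC_0→∞
   = 0.55 × 250 / 314 = 0.437898 L/hr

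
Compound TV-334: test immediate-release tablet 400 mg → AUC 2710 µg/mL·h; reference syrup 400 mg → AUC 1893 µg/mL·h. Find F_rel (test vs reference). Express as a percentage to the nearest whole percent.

F_rel = 143%

F_rel = (AUC_test/D_test) / (AUC_ref/D_ref)
      = (2710/400) / (1893/400)
      = 6.775 / 4.7325 = 1.4316 = 143.16%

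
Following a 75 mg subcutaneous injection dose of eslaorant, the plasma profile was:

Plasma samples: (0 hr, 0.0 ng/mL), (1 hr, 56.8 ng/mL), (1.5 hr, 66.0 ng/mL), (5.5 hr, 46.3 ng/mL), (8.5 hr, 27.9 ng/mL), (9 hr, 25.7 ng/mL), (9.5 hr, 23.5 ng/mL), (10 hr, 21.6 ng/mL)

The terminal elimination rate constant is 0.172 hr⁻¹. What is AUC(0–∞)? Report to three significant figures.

Trapezoidal AUC_0→10:
  [0→1]: (0.0+56.8)/2 × 1 = 28.4
  [1→1.5]: (56.8+66.0)/2 × 0.5 = 30.7
  [1.5→5.5]: (66.0+46.3)/2 × 4 = 224.6
  [5.5→8.5]: (46.3+27.9)/2 × 3 = 111.3
  [8.5→9]: (27.9+25.7)/2 × 0.5 = 13.4
  [9→9.5]: (25.7+23.5)/2 × 0.5 = 12.3
  [9.5→10]: (23.5+21.6)/2 × 0.5 = 11.275
  Sum = 431.975 ng/mL·hr
Extrapolated tail: C_last / k_e = 21.6 / 0.172 = 125.581
AUC_0→∞ = 431.975 + 125.581 = 557.556 ng/mL·hr

AUC = 558 ng/mL·hr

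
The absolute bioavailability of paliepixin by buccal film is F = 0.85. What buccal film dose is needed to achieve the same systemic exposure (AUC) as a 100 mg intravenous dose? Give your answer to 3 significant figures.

For equal systemic exposure: F × D_ev = D_iv
D_ev = D_iv / F = 100 / 0.85 = 117.647 mg

D_buccal = 118 mg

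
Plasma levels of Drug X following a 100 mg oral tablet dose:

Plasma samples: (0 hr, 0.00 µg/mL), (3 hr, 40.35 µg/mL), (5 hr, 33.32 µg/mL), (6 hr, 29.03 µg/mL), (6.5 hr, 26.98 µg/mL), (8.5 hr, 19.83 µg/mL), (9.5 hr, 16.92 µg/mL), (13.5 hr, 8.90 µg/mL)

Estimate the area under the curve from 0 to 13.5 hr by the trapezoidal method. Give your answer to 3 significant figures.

Trapezoidal AUC_0→13.5:
  [0→3]: (0.00+40.35)/2 × 3 = 60.525
  [3→5]: (40.35+33.32)/2 × 2 = 73.67
  [5→6]: (33.32+29.03)/2 × 1 = 31.175
  [6→6.5]: (29.03+26.98)/2 × 0.5 = 14.0025
  [6.5→8.5]: (26.98+19.83)/2 × 2 = 46.81
  [8.5→9.5]: (19.83+16.92)/2 × 1 = 18.375
  [9.5→13.5]: (16.92+8.90)/2 × 4 = 51.64
  Sum = 296.1975 µg/mL·hr

AUC = 296 µg/mL·hr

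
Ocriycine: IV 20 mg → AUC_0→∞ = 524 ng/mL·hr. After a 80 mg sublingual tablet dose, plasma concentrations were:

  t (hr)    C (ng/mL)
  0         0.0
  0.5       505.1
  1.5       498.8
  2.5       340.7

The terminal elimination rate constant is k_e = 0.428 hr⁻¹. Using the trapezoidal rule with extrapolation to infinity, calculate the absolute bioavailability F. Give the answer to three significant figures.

F = 0.880

Trapezoidal AUC_0→2.5 (sublingual tablet):
  [0→0.5]: (0.0+505.1)/2 × 0.5 = 126.275
  [0.5→1.5]: (505.1+498.8)/2 × 1 = 501.95
  [1.5→2.5]: (498.8+340.7)/2 × 1 = 419.75
  Sum = 1047.975 ng/mL·hr
Tail: C_last/k_e = 340.7/0.428 = 796.028
AUC_0→∞ (sublingual tablet) = 1047.975 + 796.028 = 1844.003 ng/mL·hr
F = (AUC_ev/D_ev)/(AUC_iv/D_iv) = (1844.003/80)/(524/20) = 23.05/26.2 = 0.8798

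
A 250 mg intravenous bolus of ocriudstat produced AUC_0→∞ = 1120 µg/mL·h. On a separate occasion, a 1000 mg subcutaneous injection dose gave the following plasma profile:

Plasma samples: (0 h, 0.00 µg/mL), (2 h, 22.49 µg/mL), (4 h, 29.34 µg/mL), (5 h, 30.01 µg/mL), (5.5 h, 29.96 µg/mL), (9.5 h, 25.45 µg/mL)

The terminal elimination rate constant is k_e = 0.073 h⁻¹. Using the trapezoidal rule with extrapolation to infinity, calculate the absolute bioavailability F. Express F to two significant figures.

F = 0.13

Trapezoidal AUC_0→9.5 (subcutaneous injection):
  [0→2]: (0.00+22.49)/2 × 2 = 22.49
  [2→4]: (22.49+29.34)/2 × 2 = 51.83
  [4→5]: (29.34+30.01)/2 × 1 = 29.675
  [5→5.5]: (30.01+29.96)/2 × 0.5 = 14.9925
  [5.5→9.5]: (29.96+25.45)/2 × 4 = 110.82
  Sum = 229.8075 µg/mL·h
Tail: C_last/k_e = 25.45/0.073 = 348.630
AUC_0→∞ (subcutaneous injection) = 229.8075 + 348.630 = 578.4375 µg/mL·h
F = (AUC_ev/D_ev)/(AUC_iv/D_iv) = (578.4375/1000)/(1120/250) = 0.5784375/4.48 = 0.1291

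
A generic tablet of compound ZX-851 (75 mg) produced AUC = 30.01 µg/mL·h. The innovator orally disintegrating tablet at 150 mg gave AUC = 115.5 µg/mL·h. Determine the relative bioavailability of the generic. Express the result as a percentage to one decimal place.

F_rel = (AUC_test/D_test) / (AUC_ref/D_ref)
      = (30.01/75) / (115.5/150)
      = 0.400133 / 0.77 = 0.5197 = 51.97%

F_rel = 52.0%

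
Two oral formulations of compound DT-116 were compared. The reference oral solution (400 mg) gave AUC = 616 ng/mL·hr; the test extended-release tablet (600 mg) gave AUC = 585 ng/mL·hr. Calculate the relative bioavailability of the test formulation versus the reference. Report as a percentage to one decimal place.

F_rel = 63.3%

F_rel = (AUC_test/D_test) / (AUC_ref/D_ref)
      = (585/600) / (616/400)
      = 0.975 / 1.54 = 0.6331 = 63.31%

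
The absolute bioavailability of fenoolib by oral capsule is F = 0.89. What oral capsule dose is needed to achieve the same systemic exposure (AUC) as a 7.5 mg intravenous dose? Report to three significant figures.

D_oral = 8.43 mg

For equal systemic exposure: F × D_ev = D_iv
D_ev = D_iv / F = 7.5 / 0.89 = 8.42697 mg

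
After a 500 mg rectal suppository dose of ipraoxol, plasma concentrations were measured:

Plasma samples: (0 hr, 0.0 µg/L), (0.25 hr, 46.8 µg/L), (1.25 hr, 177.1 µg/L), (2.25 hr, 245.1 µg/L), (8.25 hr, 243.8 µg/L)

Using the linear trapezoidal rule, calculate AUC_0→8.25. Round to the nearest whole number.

Trapezoidal AUC_0→8.25:
  [0→0.25]: (0.0+46.8)/2 × 0.25 = 5.85
  [0.25→1.25]: (46.8+177.1)/2 × 1 = 111.95
  [1.25→2.25]: (177.1+245.1)/2 × 1 = 211.1
  [2.25→8.25]: (245.1+243.8)/2 × 6 = 1466.7
  Sum = 1795.6 µg/L·hr

AUC = 1796 µg/L·hr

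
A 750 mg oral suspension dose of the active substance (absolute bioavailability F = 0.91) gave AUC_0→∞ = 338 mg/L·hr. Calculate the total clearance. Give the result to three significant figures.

CL = F × Dose / AUC_0→∞
   = 0.91 × 750 / 338 = 2.01923 L/hr

CL = 2.02 L/hr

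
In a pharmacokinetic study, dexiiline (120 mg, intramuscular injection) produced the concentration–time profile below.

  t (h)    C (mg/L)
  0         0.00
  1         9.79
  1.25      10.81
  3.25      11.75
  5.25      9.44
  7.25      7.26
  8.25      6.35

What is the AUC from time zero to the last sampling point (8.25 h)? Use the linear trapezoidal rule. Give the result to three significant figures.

AUC = 74.7 mg/L·h

Trapezoidal AUC_0→8.25:
  [0→1]: (0.00+9.79)/2 × 1 = 4.895
  [1→1.25]: (9.79+10.81)/2 × 0.25 = 2.575
  [1.25→3.25]: (10.81+11.75)/2 × 2 = 22.56
  [3.25→5.25]: (11.75+9.44)/2 × 2 = 21.19
  [5.25→7.25]: (9.44+7.26)/2 × 2 = 16.7
  [7.25→8.25]: (7.26+6.35)/2 × 1 = 6.805
  Sum = 74.725 mg/L·h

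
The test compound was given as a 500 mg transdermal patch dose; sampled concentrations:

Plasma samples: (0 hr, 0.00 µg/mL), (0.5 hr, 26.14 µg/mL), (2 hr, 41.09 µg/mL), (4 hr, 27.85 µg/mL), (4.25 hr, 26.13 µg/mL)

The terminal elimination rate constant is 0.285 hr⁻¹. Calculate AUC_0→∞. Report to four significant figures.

Trapezoidal AUC_0→4.25:
  [0→0.5]: (0.00+26.14)/2 × 0.5 = 6.535
  [0.5→2]: (26.14+41.09)/2 × 1.5 = 50.4225
  [2→4]: (41.09+27.85)/2 × 2 = 68.94
  [4→4.25]: (27.85+26.13)/2 × 0.25 = 6.7475
  Sum = 132.645 µg/mL·hr
Extrapolated tail: C_last / k_e = 26.13 / 0.285 = 91.684
AUC_0→∞ = 132.645 + 91.684 = 224.329 µg/mL·hr

AUC = 224.3 µg/mL·hr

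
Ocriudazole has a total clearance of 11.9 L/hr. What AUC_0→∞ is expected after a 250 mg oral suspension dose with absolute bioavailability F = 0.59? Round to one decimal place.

AUC_0→∞ = F × Dose / CL
        = 0.59 × 250 / 11.9 = 12.395 mg/L·hr

AUC = 12.4 mg/L·hr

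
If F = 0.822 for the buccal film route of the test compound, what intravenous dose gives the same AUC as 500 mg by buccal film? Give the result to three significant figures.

Systemic exposure from an extravascular dose = F × D_ev, so the equivalent IV dose is F × D_ev.
D_iv = F × D_ev = 0.822 × 500 = 411 mg

D_iv = 411 mg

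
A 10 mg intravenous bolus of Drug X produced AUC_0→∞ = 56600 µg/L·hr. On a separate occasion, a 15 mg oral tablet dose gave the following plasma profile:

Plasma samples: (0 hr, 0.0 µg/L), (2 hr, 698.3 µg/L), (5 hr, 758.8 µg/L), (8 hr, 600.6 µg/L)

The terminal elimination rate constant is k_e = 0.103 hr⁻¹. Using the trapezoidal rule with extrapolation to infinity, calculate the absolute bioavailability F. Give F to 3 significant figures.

Trapezoidal AUC_0→8 (oral tablet):
  [0→2]: (0.0+698.3)/2 × 2 = 698.3
  [2→5]: (698.3+758.8)/2 × 3 = 2185.65
  [5→8]: (758.8+600.6)/2 × 3 = 2039.1
  Sum = 4923.05 µg/L·hr
Tail: C_last/k_e = 600.6/0.103 = 5831.068
AUC_0→∞ (oral tablet) = 4923.05 + 5831.068 = 10754.118 µg/L·hr
F = (AUC_ev/D_ev)/(AUC_iv/D_iv) = (10754.118/15)/(56600/10) = 716.9412/5660 = 0.1267

F = 0.127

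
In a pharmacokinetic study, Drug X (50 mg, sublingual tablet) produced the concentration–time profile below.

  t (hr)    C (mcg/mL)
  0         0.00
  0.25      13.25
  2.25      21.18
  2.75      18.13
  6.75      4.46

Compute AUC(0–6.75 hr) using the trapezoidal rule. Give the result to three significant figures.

Trapezoidal AUC_0→6.75:
  [0→0.25]: (0.00+13.25)/2 × 0.25 = 1.65625
  [0.25→2.25]: (13.25+21.18)/2 × 2 = 34.43
  [2.25→2.75]: (21.18+18.13)/2 × 0.5 = 9.8275
  [2.75→6.75]: (18.13+4.46)/2 × 4 = 45.18
  Sum = 91.09375 mcg/mL·hr

AUC = 91.1 mcg/mL·hr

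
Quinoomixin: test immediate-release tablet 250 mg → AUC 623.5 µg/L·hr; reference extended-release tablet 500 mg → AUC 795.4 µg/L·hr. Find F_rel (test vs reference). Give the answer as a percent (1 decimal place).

F_rel = (AUC_test/D_test) / (AUC_ref/D_ref)
      = (623.5/250) / (795.4/500)
      = 2.494 / 1.5908 = 1.5678 = 156.78%

F_rel = 156.8%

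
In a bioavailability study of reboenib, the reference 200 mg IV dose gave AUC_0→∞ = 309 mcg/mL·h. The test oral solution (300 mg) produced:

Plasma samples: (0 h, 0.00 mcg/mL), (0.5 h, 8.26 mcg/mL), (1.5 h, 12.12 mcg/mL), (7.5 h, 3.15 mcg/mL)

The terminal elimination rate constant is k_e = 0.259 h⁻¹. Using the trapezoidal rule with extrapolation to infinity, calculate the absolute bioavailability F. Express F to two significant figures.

Trapezoidal AUC_0→7.5 (oral solution):
  [0→0.5]: (0.00+8.26)/2 × 0.5 = 2.065
  [0.5→1.5]: (8.26+12.12)/2 × 1 = 10.19
  [1.5→7.5]: (12.12+3.15)/2 × 6 = 45.81
  Sum = 58.065 mcg/mL·h
Tail: C_last/k_e = 3.15/0.259 = 12.162
AUC_0→∞ (oral solution) = 58.065 + 12.162 = 70.227 mcg/mL·h
F = (AUC_ev/D_ev)/(AUC_iv/D_iv) = (70.227/300)/(309/200) = 0.23409/1.545 = 0.1515

F = 0.15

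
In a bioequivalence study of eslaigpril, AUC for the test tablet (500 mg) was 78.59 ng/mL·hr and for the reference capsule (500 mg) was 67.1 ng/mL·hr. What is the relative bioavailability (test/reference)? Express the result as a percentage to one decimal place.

F_rel = (AUC_test/D_test) / (AUC_ref/D_ref)
      = (78.59/500) / (67.1/500)
      = 0.15718 / 0.1342 = 1.1712 = 117.12%

F_rel = 117.1%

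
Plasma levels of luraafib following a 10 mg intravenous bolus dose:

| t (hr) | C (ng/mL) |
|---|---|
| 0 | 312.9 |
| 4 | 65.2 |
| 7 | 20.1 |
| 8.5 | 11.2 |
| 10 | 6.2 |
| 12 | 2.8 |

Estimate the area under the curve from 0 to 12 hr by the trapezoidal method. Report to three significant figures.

AUC = 930 ng/mL·hr

Trapezoidal AUC_0→12:
  [0→4]: (312.9+65.2)/2 × 4 = 756.2
  [4→7]: (65.2+20.1)/2 × 3 = 127.95
  [7→8.5]: (20.1+11.2)/2 × 1.5 = 23.475
  [8.5→10]: (11.2+6.2)/2 × 1.5 = 13.05
  [10→12]: (6.2+2.8)/2 × 2 = 9.0
  Sum = 929.675 ng/mL·hr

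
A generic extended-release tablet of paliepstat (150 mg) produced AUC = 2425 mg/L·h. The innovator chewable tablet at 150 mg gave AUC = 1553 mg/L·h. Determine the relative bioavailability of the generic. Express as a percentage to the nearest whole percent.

F_rel = (AUC_test/D_test) / (AUC_ref/D_ref)
      = (2425/150) / (1553/150)
      = 16.1667 / 10.3533 = 1.5615 = 156.15%

F_rel = 156%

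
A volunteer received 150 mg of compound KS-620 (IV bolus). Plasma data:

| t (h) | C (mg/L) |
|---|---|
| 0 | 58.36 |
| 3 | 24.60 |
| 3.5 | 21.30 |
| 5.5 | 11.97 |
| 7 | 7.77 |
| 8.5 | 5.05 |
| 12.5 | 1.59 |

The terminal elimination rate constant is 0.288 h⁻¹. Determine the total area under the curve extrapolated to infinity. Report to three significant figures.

Trapezoidal AUC_0→12.5:
  [0→3]: (58.36+24.60)/2 × 3 = 124.44
  [3→3.5]: (24.60+21.30)/2 × 0.5 = 11.475
  [3.5→5.5]: (21.30+11.97)/2 × 2 = 33.27
  [5.5→7]: (11.97+7.77)/2 × 1.5 = 14.805
  [7→8.5]: (7.77+5.05)/2 × 1.5 = 9.615
  [8.5→12.5]: (5.05+1.59)/2 × 4 = 13.28
  Sum = 206.885 mg/L·h
Extrapolated tail: C_last / k_e = 1.59 / 0.288 = 5.521
AUC_0→∞ = 206.885 + 5.521 = 212.406 mg/L·h

AUC = 212 mg/L·h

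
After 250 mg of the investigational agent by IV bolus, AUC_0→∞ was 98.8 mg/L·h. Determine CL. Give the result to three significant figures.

CL = 2.53 L/h

CL = Dose_iv / AUC_0→∞
   = 250 / 98.8 = 2.53036 L/h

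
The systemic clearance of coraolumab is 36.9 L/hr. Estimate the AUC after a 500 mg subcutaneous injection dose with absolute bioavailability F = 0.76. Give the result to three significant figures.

AUC_0→∞ = F × Dose / CL
        = 0.76 × 500 / 36.9 = 10.2981 mg/L·hr

AUC = 10.3 mg/L·hr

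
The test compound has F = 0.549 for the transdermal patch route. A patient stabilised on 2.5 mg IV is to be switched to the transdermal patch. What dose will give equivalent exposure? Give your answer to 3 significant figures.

D_transdermal = 4.55 mg

For equal systemic exposure: F × D_ev = D_iv
D_ev = D_iv / F = 2.5 / 0.549 = 4.55373 mg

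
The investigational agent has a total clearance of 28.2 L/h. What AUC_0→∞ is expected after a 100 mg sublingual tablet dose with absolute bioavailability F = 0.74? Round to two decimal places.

AUC_0→∞ = F × Dose / CL
        = 0.74 × 100 / 28.2 = 2.62411 mg/L·h

AUC = 2.62 mg/L·h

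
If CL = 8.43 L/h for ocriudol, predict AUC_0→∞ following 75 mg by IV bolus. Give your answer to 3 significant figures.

AUC = 8.90 mg/L·h

AUC_0→∞ = Dose_iv / CL
        = 75 / 8.43 = 8.8968 mg/L·h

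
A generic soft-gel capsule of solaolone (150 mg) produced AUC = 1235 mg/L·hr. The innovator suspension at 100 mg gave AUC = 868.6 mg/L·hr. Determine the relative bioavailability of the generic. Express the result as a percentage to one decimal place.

F_rel = 94.8%

F_rel = (AUC_test/D_test) / (AUC_ref/D_ref)
      = (1235/150) / (868.6/100)
      = 8.23333 / 8.686 = 0.9479 = 94.79%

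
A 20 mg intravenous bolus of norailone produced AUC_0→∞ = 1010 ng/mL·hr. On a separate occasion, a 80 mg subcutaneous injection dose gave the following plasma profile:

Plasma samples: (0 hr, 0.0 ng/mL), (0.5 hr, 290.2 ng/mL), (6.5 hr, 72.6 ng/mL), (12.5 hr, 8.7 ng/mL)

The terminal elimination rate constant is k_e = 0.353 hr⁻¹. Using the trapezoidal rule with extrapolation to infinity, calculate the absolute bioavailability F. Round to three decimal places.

F = 0.354

Trapezoidal AUC_0→12.5 (subcutaneous injection):
  [0→0.5]: (0.0+290.2)/2 × 0.5 = 72.55
  [0.5→6.5]: (290.2+72.6)/2 × 6 = 1088.4
  [6.5→12.5]: (72.6+8.7)/2 × 6 = 243.9
  Sum = 1404.85 ng/mL·hr
Tail: C_last/k_e = 8.7/0.353 = 24.646
AUC_0→∞ (subcutaneous injection) = 1404.85 + 24.646 = 1429.496 ng/mL·hr
F = (AUC_ev/D_ev)/(AUC_iv/D_iv) = (1429.496/80)/(1010/20) = 17.8687/50.5 = 0.3538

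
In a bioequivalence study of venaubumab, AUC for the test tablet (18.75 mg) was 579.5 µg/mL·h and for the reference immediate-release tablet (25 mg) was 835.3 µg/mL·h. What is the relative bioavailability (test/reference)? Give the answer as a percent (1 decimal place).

F_rel = (AUC_test/D_test) / (AUC_ref/D_ref)
      = (579.5/18.75) / (835.3/25)
      = 30.9067 / 33.412 = 0.9250 = 92.50%

F_rel = 92.5%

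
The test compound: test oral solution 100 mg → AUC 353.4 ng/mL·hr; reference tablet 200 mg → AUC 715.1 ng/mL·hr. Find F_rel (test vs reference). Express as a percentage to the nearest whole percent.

F_rel = 99%

F_rel = (AUC_test/D_test) / (AUC_ref/D_ref)
      = (353.4/100) / (715.1/200)
      = 3.534 / 3.5755 = 0.9884 = 98.84%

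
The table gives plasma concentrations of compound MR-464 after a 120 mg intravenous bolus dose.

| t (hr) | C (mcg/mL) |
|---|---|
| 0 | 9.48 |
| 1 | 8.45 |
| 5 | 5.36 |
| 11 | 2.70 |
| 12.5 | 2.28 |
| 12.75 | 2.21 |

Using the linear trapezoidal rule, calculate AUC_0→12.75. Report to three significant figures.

AUC = 65.1 mcg/mL·hr

Trapezoidal AUC_0→12.75:
  [0→1]: (9.48+8.45)/2 × 1 = 8.965
  [1→5]: (8.45+5.36)/2 × 4 = 27.62
  [5→11]: (5.36+2.70)/2 × 6 = 24.18
  [11→12.5]: (2.70+2.28)/2 × 1.5 = 3.735
  [12.5→12.75]: (2.28+2.21)/2 × 0.25 = 0.56125
  Sum = 65.06125 mcg/mL·hr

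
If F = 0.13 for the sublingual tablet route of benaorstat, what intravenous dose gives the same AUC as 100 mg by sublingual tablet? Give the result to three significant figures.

D_iv = 13.0 mg

Systemic exposure from an extravascular dose = F × D_ev, so the equivalent IV dose is F × D_ev.
D_iv = F × D_ev = 0.13 × 100 = 13 mg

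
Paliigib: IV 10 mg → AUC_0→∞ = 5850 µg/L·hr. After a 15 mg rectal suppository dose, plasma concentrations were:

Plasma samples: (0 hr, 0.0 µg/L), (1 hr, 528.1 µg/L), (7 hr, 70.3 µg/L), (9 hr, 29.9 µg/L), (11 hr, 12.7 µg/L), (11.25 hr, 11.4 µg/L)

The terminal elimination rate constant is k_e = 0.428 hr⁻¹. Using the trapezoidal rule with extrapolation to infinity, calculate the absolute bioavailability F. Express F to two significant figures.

F = 0.25

Trapezoidal AUC_0→11.25 (rectal suppository):
  [0→1]: (0.0+528.1)/2 × 1 = 264.05
  [1→7]: (528.1+70.3)/2 × 6 = 1795.2
  [7→9]: (70.3+29.9)/2 × 2 = 100.2
  [9→11]: (29.9+12.7)/2 × 2 = 42.6
  [11→11.25]: (12.7+11.4)/2 × 0.25 = 3.0125
  Sum = 2205.0625 µg/L·hr
Tail: C_last/k_e = 11.4/0.428 = 26.636
AUC_0→∞ (rectal suppository) = 2205.0625 + 26.636 = 2231.6985 µg/L·hr
F = (AUC_ev/D_ev)/(AUC_iv/D_iv) = (2231.6985/15)/(5850/10) = 148.7799/585 = 0.2543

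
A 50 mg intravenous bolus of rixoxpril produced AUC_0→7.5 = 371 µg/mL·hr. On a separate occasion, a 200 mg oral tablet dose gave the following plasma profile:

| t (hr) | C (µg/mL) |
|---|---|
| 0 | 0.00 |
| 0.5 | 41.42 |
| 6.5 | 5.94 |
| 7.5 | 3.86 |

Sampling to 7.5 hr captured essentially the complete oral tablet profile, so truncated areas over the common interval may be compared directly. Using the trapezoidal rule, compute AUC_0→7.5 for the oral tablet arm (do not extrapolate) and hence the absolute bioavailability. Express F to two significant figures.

F = 0.11

Trapezoidal AUC_0→7.5 (oral tablet):
  [0→0.5]: (0.00+41.42)/2 × 0.5 = 10.355
  [0.5→6.5]: (41.42+5.94)/2 × 6 = 142.08
  [6.5→7.5]: (5.94+3.86)/2 × 1 = 4.9
  Sum = 157.335 µg/mL·hr
F = (AUC_ev/D_ev)/(AUC_iv/D_iv) = (157.335/200)/(371/50) = 0.786675/7.42 = 0.1060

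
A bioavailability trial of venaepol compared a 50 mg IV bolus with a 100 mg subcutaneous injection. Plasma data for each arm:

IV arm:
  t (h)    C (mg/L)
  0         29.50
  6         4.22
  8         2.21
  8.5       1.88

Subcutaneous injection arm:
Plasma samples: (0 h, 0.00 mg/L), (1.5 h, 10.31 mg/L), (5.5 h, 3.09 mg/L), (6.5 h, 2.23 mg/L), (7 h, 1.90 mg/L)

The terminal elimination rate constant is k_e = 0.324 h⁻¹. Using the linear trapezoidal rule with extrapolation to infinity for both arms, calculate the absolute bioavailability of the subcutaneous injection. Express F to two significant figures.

Trapezoidal AUC_0→8.5 (IV):
  [0→6]: (29.50+4.22)/2 × 6 = 101.16
  [6→8]: (4.22+2.21)/2 × 2 = 6.43
  [8→8.5]: (2.21+1.88)/2 × 0.5 = 1.0225
  Sum = 108.6125 mg/L·h
IV tail: 1.88/0.324 = 5.802; AUC_iv,0→∞ = 108.6125 + 5.802 = 114.4145 mg/L·h
Trapezoidal AUC_0→7 (subcutaneous injection):
  [0→1.5]: (0.00+10.31)/2 × 1.5 = 7.7325
  [1.5→5.5]: (10.31+3.09)/2 × 4 = 26.8
  [5.5→6.5]: (3.09+2.23)/2 × 1 = 2.66
  [6.5→7]: (2.23+1.90)/2 × 0.5 = 1.0325
  Sum = 38.225 mg/L·h
subcutaneous injection tail: 1.90/0.324 = 5.864; AUC_ev,0→∞ = 38.225 + 5.864 = 44.089 mg/L·h
F = (AUC_ev/D_ev)/(AUC_iv/D_iv) = (44.089/100)/(114.4145/50) = 0.44089/2.28829 = 0.1927

F = 0.19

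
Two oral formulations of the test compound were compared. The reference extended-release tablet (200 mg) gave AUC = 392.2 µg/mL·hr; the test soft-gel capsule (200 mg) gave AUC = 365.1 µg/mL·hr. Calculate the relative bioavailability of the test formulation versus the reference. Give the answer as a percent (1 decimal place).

F_rel = 93.1%

F_rel = (AUC_test/D_test) / (AUC_ref/D_ref)
      = (365.1/200) / (392.2/200)
      = 1.8255 / 1.961 = 0.9309 = 93.09%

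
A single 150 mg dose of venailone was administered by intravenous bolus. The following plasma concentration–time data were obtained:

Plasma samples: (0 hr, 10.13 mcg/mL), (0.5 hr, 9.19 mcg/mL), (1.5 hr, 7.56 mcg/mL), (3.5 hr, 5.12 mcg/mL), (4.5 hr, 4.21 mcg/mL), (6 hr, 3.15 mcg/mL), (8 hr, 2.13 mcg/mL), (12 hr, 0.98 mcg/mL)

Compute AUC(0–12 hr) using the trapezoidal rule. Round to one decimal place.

AUC = 47.6 mcg/mL·hr

Trapezoidal AUC_0→12:
  [0→0.5]: (10.13+9.19)/2 × 0.5 = 4.83
  [0.5→1.5]: (9.19+7.56)/2 × 1 = 8.375
  [1.5→3.5]: (7.56+5.12)/2 × 2 = 12.68
  [3.5→4.5]: (5.12+4.21)/2 × 1 = 4.665
  [4.5→6]: (4.21+3.15)/2 × 1.5 = 5.52
  [6→8]: (3.15+2.13)/2 × 2 = 5.28
  [8→12]: (2.13+0.98)/2 × 4 = 6.22
  Sum = 47.57 mcg/mL·hr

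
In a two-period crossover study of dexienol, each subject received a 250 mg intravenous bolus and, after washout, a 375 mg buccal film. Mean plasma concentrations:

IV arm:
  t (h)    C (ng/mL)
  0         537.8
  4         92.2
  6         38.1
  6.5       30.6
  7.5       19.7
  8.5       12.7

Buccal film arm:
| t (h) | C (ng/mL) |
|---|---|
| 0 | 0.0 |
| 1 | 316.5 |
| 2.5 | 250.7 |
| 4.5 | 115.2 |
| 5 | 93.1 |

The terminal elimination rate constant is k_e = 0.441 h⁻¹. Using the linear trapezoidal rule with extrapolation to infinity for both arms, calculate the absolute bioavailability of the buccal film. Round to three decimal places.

Trapezoidal AUC_0→8.5 (IV):
  [0→4]: (537.8+92.2)/2 × 4 = 1260.0
  [4→6]: (92.2+38.1)/2 × 2 = 130.3
  [6→6.5]: (38.1+30.6)/2 × 0.5 = 17.175
  [6.5→7.5]: (30.6+19.7)/2 × 1 = 25.15
  [7.5→8.5]: (19.7+12.7)/2 × 1 = 16.2
  Sum = 1448.825 ng/mL·h
IV tail: 12.7/0.441 = 28.798; AUC_iv,0→∞ = 1448.825 + 28.798 = 1477.623 ng/mL·h
Trapezoidal AUC_0→5 (buccal film):
  [0→1]: (0.0+316.5)/2 × 1 = 158.25
  [1→2.5]: (316.5+250.7)/2 × 1.5 = 425.4
  [2.5→4.5]: (250.7+115.2)/2 × 2 = 365.9
  [4.5→5]: (115.2+93.1)/2 × 0.5 = 52.075
  Sum = 1001.625 ng/mL·h
buccal film tail: 93.1/0.441 = 211.111; AUC_ev,0→∞ = 1001.625 + 211.111 = 1212.736 ng/mL·h
F = (AUC_ev/D_ev)/(AUC_iv/D_iv) = (1212.736/375)/(1477.623/250) = 3.23396/5.910492 = 0.5472

F = 0.547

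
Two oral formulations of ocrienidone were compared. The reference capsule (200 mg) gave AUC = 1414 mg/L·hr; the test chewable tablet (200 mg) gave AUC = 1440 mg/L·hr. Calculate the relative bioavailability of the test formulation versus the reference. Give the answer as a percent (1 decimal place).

F_rel = 101.8%

F_rel = (AUC_test/D_test) / (AUC_ref/D_ref)
      = (1440/200) / (1414/200)
      = 7.2 / 7.07 = 1.0184 = 101.84%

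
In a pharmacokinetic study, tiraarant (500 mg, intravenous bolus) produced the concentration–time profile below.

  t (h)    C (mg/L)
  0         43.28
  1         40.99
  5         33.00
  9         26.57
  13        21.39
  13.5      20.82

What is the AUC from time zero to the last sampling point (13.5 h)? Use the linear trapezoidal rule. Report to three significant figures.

Trapezoidal AUC_0→13.5:
  [0→1]: (43.28+40.99)/2 × 1 = 42.135
  [1→5]: (40.99+33.00)/2 × 4 = 147.98
  [5→9]: (33.00+26.57)/2 × 4 = 119.14
  [9→13]: (26.57+21.39)/2 × 4 = 95.92
  [13→13.5]: (21.39+20.82)/2 × 0.5 = 10.5525
  Sum = 415.7275 mg/L·h

AUC = 416 mg/L·h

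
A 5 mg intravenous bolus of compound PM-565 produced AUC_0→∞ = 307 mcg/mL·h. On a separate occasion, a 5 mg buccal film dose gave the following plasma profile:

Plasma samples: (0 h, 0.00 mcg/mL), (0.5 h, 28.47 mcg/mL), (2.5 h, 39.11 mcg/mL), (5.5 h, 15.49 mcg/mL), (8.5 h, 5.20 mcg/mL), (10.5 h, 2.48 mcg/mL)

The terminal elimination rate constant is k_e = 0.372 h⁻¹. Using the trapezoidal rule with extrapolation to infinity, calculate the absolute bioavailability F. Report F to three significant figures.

Trapezoidal AUC_0→10.5 (buccal film):
  [0→0.5]: (0.00+28.47)/2 × 0.5 = 7.1175
  [0.5→2.5]: (28.47+39.11)/2 × 2 = 67.58
  [2.5→5.5]: (39.11+15.49)/2 × 3 = 81.9
  [5.5→8.5]: (15.49+5.20)/2 × 3 = 31.035
  [8.5→10.5]: (5.20+2.48)/2 × 2 = 7.68
  Sum = 195.3125 mcg/mL·h
Tail: C_last/k_e = 2.48/0.372 = 6.667
AUC_0→∞ (buccal film) = 195.3125 + 6.667 = 201.9795 mcg/mL·h
F = (AUC_ev/D_ev)/(AUC_iv/D_iv) = (201.9795/5)/(307/5) = 40.3959/61.4 = 0.6579

F = 0.658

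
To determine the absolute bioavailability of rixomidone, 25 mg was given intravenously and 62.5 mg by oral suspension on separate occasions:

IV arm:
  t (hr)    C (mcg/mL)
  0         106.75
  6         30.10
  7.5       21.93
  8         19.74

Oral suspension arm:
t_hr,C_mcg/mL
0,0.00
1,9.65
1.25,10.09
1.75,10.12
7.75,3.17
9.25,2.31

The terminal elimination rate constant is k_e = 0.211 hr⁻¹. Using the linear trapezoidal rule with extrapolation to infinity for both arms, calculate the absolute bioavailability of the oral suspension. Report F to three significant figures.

F = 0.0486

Trapezoidal AUC_0→8 (IV):
  [0→6]: (106.75+30.10)/2 × 6 = 410.55
  [6→7.5]: (30.10+21.93)/2 × 1.5 = 39.0225
  [7.5→8]: (21.93+19.74)/2 × 0.5 = 10.4175
  Sum = 459.99 mcg/mL·hr
IV tail: 19.74/0.211 = 93.555; AUC_iv,0→∞ = 459.99 + 93.555 = 553.545 mcg/mL·hr
Trapezoidal AUC_0→9.25 (oral suspension):
  [0→1]: (0.00+9.65)/2 × 1 = 4.825
  [1→1.25]: (9.65+10.09)/2 × 0.25 = 2.4675
  [1.25→1.75]: (10.09+10.12)/2 × 0.5 = 5.0525
  [1.75→7.75]: (10.12+3.17)/2 × 6 = 39.87
  [7.75→9.25]: (3.17+2.31)/2 × 1.5 = 4.11
  Sum = 56.325 mcg/mL·hr
oral suspension tail: 2.31/0.211 = 10.948; AUC_ev,0→∞ = 56.325 + 10.948 = 67.273 mcg/mL·hr
F = (AUC_ev/D_ev)/(AUC_iv/D_iv) = (67.273/62.5)/(553.545/25) = 1.076368/22.1418 = 0.0486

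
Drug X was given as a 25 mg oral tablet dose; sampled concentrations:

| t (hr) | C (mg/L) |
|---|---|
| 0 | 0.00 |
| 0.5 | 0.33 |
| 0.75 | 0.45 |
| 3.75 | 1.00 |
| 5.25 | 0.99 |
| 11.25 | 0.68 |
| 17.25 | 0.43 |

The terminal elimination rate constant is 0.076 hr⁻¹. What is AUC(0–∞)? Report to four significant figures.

Trapezoidal AUC_0→17.25:
  [0→0.5]: (0.00+0.33)/2 × 0.5 = 0.0825
  [0.5→0.75]: (0.33+0.45)/2 × 0.25 = 0.0975
  [0.75→3.75]: (0.45+1.00)/2 × 3 = 2.175
  [3.75→5.25]: (1.00+0.99)/2 × 1.5 = 1.4925
  [5.25→11.25]: (0.99+0.68)/2 × 6 = 5.01
  [11.25→17.25]: (0.68+0.43)/2 × 6 = 3.33
  Sum = 12.1875 mg/L·hr
Extrapolated tail: C_last / k_e = 0.43 / 0.076 = 5.658
AUC_0→∞ = 12.1875 + 5.658 = 17.8455 mg/L·hr

AUC = 17.85 mg/L·hr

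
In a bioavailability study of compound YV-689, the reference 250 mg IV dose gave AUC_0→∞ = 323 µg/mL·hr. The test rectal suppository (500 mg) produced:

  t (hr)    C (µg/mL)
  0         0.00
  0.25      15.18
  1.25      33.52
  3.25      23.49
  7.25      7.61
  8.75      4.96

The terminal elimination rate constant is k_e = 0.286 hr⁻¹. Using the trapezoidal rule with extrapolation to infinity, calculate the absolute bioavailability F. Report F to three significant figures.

F = 0.267

Trapezoidal AUC_0→8.75 (rectal suppository):
  [0→0.25]: (0.00+15.18)/2 × 0.25 = 1.8975
  [0.25→1.25]: (15.18+33.52)/2 × 1 = 24.35
  [1.25→3.25]: (33.52+23.49)/2 × 2 = 57.01
  [3.25→7.25]: (23.49+7.61)/2 × 4 = 62.2
  [7.25→8.75]: (7.61+4.96)/2 × 1.5 = 9.4275
  Sum = 154.885 µg/mL·hr
Tail: C_last/k_e = 4.96/0.286 = 17.343
AUC_0→∞ (rectal suppository) = 154.885 + 17.343 = 172.228 µg/mL·hr
F = (AUC_ev/D_ev)/(AUC_iv/D_iv) = (172.228/500)/(323/250) = 0.344456/1.292 = 0.2666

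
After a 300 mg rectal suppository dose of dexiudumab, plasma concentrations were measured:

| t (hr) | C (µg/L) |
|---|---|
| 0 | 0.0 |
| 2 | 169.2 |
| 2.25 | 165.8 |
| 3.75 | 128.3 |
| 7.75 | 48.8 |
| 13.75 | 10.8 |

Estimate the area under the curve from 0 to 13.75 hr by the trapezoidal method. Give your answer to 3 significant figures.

AUC = 965 µg/L·hr

Trapezoidal AUC_0→13.75:
  [0→2]: (0.0+169.2)/2 × 2 = 169.2
  [2→2.25]: (169.2+165.8)/2 × 0.25 = 41.875
  [2.25→3.75]: (165.8+128.3)/2 × 1.5 = 220.575
  [3.75→7.75]: (128.3+48.8)/2 × 4 = 354.2
  [7.75→13.75]: (48.8+10.8)/2 × 6 = 178.8
  Sum = 964.65 µg/L·hr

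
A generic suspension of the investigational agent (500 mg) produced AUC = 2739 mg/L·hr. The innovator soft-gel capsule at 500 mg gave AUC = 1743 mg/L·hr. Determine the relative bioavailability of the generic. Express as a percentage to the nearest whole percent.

F_rel = 157%

F_rel = (AUC_test/D_test) / (AUC_ref/D_ref)
      = (2739/500) / (1743/500)
      = 5.478 / 3.486 = 1.5714 = 157.14%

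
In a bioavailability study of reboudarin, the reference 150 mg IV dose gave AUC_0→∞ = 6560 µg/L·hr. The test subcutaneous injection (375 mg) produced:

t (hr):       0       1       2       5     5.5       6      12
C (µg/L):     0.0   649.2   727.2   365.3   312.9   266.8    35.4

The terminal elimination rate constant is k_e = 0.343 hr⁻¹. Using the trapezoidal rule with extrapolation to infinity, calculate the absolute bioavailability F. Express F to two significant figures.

F = 0.24

Trapezoidal AUC_0→12 (subcutaneous injection):
  [0→1]: (0.0+649.2)/2 × 1 = 324.6
  [1→2]: (649.2+727.2)/2 × 1 = 688.2
  [2→5]: (727.2+365.3)/2 × 3 = 1638.75
  [5→5.5]: (365.3+312.9)/2 × 0.5 = 169.55
  [5.5→6]: (312.9+266.8)/2 × 0.5 = 144.925
  [6→12]: (266.8+35.4)/2 × 6 = 906.6
  Sum = 3872.625 µg/L·hr
Tail: C_last/k_e = 35.4/0.343 = 103.207
AUC_0→∞ (subcutaneous injection) = 3872.625 + 103.207 = 3975.832 µg/L·hr
F = (AUC_ev/D_ev)/(AUC_iv/D_iv) = (3975.832/375)/(6560/150) = 10.6022/43.7333 = 0.2424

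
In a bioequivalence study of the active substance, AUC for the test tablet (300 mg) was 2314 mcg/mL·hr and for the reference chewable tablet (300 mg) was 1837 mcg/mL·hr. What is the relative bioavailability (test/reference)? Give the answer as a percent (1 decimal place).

F_rel = 126.0%

F_rel = (AUC_test/D_test) / (AUC_ref/D_ref)
      = (2314/300) / (1837/300)
      = 7.71333 / 6.12333 = 1.2597 = 125.97%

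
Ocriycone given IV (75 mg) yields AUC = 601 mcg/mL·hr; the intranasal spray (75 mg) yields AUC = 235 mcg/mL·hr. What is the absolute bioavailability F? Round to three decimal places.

F = (AUC_ev / D_ev) / (AUC_iv / D_iv)
  = (235/75) / (601/75)
  = 3.13333 / 8.01333 = 0.3910

F = 0.391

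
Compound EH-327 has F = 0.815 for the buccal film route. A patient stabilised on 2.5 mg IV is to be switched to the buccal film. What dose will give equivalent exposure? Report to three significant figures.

For equal systemic exposure: F × D_ev = D_iv
D_ev = D_iv / F = 2.5 / 0.815 = 3.06748 mg

D_buccal = 3.07 mg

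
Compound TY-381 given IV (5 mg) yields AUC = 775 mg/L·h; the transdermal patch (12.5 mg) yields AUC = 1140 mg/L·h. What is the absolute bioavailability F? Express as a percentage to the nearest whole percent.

F = 59%

F = (AUC_ev / D_ev) / (AUC_iv / D_iv)
  = (1140/12.5) / (775/5)
  = 91.2 / 155 = 0.5884
  = 58.84%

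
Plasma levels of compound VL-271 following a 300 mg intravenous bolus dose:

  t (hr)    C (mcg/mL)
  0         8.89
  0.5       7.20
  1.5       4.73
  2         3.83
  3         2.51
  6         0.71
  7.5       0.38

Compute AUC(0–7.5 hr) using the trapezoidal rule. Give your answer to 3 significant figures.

AUC = 20.9 mcg/mL·hr

Trapezoidal AUC_0→7.5:
  [0→0.5]: (8.89+7.20)/2 × 0.5 = 4.0225
  [0.5→1.5]: (7.20+4.73)/2 × 1 = 5.965
  [1.5→2]: (4.73+3.83)/2 × 0.5 = 2.14
  [2→3]: (3.83+2.51)/2 × 1 = 3.17
  [3→6]: (2.51+0.71)/2 × 3 = 4.83
  [6→7.5]: (0.71+0.38)/2 × 1.5 = 0.8175
  Sum = 20.945 mcg/mL·hr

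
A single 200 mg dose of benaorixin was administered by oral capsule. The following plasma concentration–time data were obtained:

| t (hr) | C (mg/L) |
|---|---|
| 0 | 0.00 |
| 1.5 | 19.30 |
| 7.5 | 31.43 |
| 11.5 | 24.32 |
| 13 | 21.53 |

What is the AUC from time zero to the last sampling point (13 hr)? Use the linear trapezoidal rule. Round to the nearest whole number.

Trapezoidal AUC_0→13:
  [0→1.5]: (0.00+19.30)/2 × 1.5 = 14.475
  [1.5→7.5]: (19.30+31.43)/2 × 6 = 152.19
  [7.5→11.5]: (31.43+24.32)/2 × 4 = 111.5
  [11.5→13]: (24.32+21.53)/2 × 1.5 = 34.3875
  Sum = 312.5525 mg/L·hr

AUC = 313 mg/L·hr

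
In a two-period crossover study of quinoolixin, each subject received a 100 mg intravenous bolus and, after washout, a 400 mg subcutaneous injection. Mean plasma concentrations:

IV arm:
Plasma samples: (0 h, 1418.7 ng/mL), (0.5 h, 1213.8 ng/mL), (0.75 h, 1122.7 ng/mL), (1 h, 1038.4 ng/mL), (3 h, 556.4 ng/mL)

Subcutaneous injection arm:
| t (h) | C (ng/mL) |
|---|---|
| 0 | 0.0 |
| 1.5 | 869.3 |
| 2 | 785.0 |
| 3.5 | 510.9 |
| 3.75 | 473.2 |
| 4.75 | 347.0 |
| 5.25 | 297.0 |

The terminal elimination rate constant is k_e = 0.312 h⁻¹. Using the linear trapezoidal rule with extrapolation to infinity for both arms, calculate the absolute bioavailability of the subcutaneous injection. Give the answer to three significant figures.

Trapezoidal AUC_0→3 (IV):
  [0→0.5]: (1418.7+1213.8)/2 × 0.5 = 658.125
  [0.5→0.75]: (1213.8+1122.7)/2 × 0.25 = 292.0625
  [0.75→1]: (1122.7+1038.4)/2 × 0.25 = 270.1375
  [1→3]: (1038.4+556.4)/2 × 2 = 1594.8
  Sum = 2815.125 ng/mL·h
IV tail: 556.4/0.312 = 1783.333; AUC_iv,0→∞ = 2815.125 + 1783.333 = 4598.458 ng/mL·h
Trapezoidal AUC_0→5.25 (subcutaneous injection):
  [0→1.5]: (0.0+869.3)/2 × 1.5 = 651.975
  [1.5→2]: (869.3+785.0)/2 × 0.5 = 413.575
  [2→3.5]: (785.0+510.9)/2 × 1.5 = 971.925
  [3.5→3.75]: (510.9+473.2)/2 × 0.25 = 123.0125
  [3.75→4.75]: (473.2+347.0)/2 × 1 = 410.1
  [4.75→5.25]: (347.0+297.0)/2 × 0.5 = 161.0
  Sum = 2731.5875 ng/mL·h
subcutaneous injection tail: 297.0/0.312 = 951.923; AUC_ev,0→∞ = 2731.5875 + 951.923 = 3683.5105 ng/mL·h
F = (AUC_ev/D_ev)/(AUC_iv/D_iv) = (3683.5105/400)/(4598.458/100) = 9.20878/45.98458 = 0.2003

F = 0.200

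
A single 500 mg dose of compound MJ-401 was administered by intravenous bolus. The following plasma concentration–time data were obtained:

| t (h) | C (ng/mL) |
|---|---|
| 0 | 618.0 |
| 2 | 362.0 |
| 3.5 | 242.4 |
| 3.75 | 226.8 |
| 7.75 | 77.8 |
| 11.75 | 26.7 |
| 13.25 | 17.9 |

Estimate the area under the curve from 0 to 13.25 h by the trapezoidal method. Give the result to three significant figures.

Trapezoidal AUC_0→13.25:
  [0→2]: (618.0+362.0)/2 × 2 = 980.0
  [2→3.5]: (362.0+242.4)/2 × 1.5 = 453.3
  [3.5→3.75]: (242.4+226.8)/2 × 0.25 = 58.65
  [3.75→7.75]: (226.8+77.8)/2 × 4 = 609.2
  [7.75→11.75]: (77.8+26.7)/2 × 4 = 209.0
  [11.75→13.25]: (26.7+17.9)/2 × 1.5 = 33.45
  Sum = 2343.6 ng/mL·h

AUC = 2340 ng/mL·h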